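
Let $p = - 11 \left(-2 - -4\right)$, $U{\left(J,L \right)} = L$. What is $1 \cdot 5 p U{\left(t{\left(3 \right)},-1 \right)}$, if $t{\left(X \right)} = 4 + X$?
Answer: $110$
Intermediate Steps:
$p = -22$ ($p = - 11 \left(-2 + 4\right) = \left(-11\right) 2 = -22$)
$1 \cdot 5 p U{\left(t{\left(3 \right)},-1 \right)} = 1 \cdot 5 \left(-22\right) \left(-1\right) = 5 \left(-22\right) \left(-1\right) = \left(-110\right) \left(-1\right) = 110$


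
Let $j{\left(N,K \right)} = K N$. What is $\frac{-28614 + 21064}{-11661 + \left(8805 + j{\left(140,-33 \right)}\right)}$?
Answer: $\frac{3775}{3738} \approx 1.0099$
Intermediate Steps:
$\frac{-28614 + 21064}{-11661 + \left(8805 + j{\left(140,-33 \right)}\right)} = \frac{-28614 + 21064}{-11661 + \left(8805 - 4620\right)} = - \frac{7550}{-11661 + \left(8805 - 4620\right)} = - \frac{7550}{-11661 + 4185} = - \frac{7550}{-7476} = \left(-7550\right) \left(- \frac{1}{7476}\right) = \frac{3775}{3738}$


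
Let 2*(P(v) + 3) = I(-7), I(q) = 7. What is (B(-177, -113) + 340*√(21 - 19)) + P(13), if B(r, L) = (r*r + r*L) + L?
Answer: 102435/2 + 340*√2 ≈ 51698.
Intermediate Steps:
P(v) = ½ (P(v) = -3 + (½)*7 = -3 + 7/2 = ½)
B(r, L) = L + r² + L*r (B(r, L) = (r² + L*r) + L = L + r² + L*r)
(B(-177, -113) + 340*√(21 - 19)) + P(13) = ((-113 + (-177)² - 113*(-177)) + 340*√(21 - 19)) + ½ = ((-113 + 31329 + 20001) + 340*√2) + ½ = (51217 + 340*√2) + ½ = 102435/2 + 340*√2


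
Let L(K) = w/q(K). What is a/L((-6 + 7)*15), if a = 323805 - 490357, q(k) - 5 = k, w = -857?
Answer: 3331040/857 ≈ 3886.9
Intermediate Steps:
q(k) = 5 + k
L(K) = -857/(5 + K)
a = -166552
a/L((-6 + 7)*15) = -166552/((-857/(5 + (-6 + 7)*15))) = -166552/((-857/(5 + 1*15))) = -166552/((-857/(5 + 15))) = -166552/((-857/20)) = -166552/((-857*1/20)) = -166552/(-857/20) = -166552*(-20/857) = 3331040/857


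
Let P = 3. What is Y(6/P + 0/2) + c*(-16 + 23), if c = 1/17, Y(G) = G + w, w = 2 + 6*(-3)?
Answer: -231/17 ≈ -13.588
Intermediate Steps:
w = -16 (w = 2 - 18 = -16)
Y(G) = -16 + G (Y(G) = G - 16 = -16 + G)
c = 1/17 ≈ 0.058824
Y(6/P + 0/2) + c*(-16 + 23) = (-16 + (6/3 + 0/2)) + (-16 + 23)/17 = (-16 + (6*(⅓) + 0*(½))) + (1/17)*7 = (-16 + (2 + 0)) + 7/17 = (-16 + 2) + 7/17 = -14 + 7/17 = -231/17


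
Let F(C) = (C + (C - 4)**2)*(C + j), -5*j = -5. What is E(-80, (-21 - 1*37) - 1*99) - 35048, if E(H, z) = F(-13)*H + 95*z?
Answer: 214997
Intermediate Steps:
j = 1 (j = -1/5*(-5) = 1)
F(C) = (1 + C)*(C + (-4 + C)**2) (F(C) = (C + (C - 4)**2)*(C + 1) = (C + (-4 + C)**2)*(1 + C) = (1 + C)*(C + (-4 + C)**2))
E(H, z) = -3312*H + 95*z (E(H, z) = (16 + (-13)**3 - 6*(-13)**2 + 9*(-13))*H + 95*z = (16 - 2197 - 6*169 - 117)*H + 95*z = (16 - 2197 - 1014 - 117)*H + 95*z = -3312*H + 95*z)
E(-80, (-21 - 1*37) - 1*99) - 35048 = (-3312*(-80) + 95*((-21 - 1*37) - 1*99)) - 35048 = (264960 + 95*((-21 - 37) - 99)) - 35048 = (264960 + 95*(-58 - 99)) - 35048 = (264960 + 95*(-157)) - 35048 = (264960 - 14915) - 35048 = 250045 - 35048 = 214997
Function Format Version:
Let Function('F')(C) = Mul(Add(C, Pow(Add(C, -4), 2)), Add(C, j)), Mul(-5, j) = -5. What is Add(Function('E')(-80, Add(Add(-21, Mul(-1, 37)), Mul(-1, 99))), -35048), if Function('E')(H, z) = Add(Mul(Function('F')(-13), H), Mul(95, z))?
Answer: 214997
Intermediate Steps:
j = 1 (j = Mul(Rational(-1, 5), -5) = 1)
Function('F')(C) = Mul(Add(1, C), Add(C, Pow(Add(-4, C), 2))) (Function('F')(C) = Mul(Add(C, Pow(Add(C, -4), 2)), Add(C, 1)) = Mul(Add(C, Pow(Add(-4, C), 2)), Add(1, C)) = Mul(Add(1, C), Add(C, Pow(Add(-4, C), 2))))
Function('E')(H, z) = Add(Mul(-3312, H), Mul(95, z)) (Function('E')(H, z) = Add(Mul(Add(16, Pow(-13, 3), Mul(-6, Pow(-13, 2)), Mul(9, -13)), H), Mul(95, z)) = Add(Mul(Add(16, -2197, Mul(-6, 169), -117), H), Mul(95, z)) = Add(Mul(Add(16, -2197, -1014, -117), H), Mul(95, z)) = Add(Mul(-3312, H), Mul(95, z)))
Add(Function('E')(-80, Add(Add(-21, Mul(-1, 37)), Mul(-1, 99))), -35048) = Add(Add(Mul(-3312, -80), Mul(95, Add(Add(-21, Mul(-1, 37)), Mul(-1, 99)))), -35048) = Add(Add(264960, Mul(95, Add(Add(-21, -37), -99))), -35048) = Add(Add(264960, Mul(95, Add(-58, -99))), -35048) = Add(Add(264960, Mul(95, -157)), -35048) = Add(Add(264960, -14915), -35048) = Add(250045, -35048) = 214997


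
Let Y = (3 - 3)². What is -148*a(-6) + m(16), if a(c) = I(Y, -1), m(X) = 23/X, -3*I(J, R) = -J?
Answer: 23/16 ≈ 1.4375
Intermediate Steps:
Y = 0 (Y = 0² = 0)
I(J, R) = J/3 (I(J, R) = -(-1)*J/3 = J/3)
a(c) = 0 (a(c) = (⅓)*0 = 0)
-148*a(-6) + m(16) = -148*0 + 23/16 = 0 + 23*(1/16) = 0 + 23/16 = 23/16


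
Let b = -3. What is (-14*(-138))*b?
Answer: -5796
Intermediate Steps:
(-14*(-138))*b = -14*(-138)*(-3) = 1932*(-3) = -5796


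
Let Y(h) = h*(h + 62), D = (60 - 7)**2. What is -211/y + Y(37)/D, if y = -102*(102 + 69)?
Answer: 64482745/48994578 ≈ 1.3161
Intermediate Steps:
D = 2809 (D = 53**2 = 2809)
Y(h) = h*(62 + h)
y = -17442 (y = -102*171 = -17442)
-211/y + Y(37)/D = -211/(-17442) + (37*(62 + 37))/2809 = -211*(-1/17442) + (37*99)*(1/2809) = 211/17442 + 3663*(1/2809) = 211/17442 + 3663/2809 = 64482745/48994578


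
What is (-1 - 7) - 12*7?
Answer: -92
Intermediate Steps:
(-1 - 7) - 12*7 = -8 - 84 = -92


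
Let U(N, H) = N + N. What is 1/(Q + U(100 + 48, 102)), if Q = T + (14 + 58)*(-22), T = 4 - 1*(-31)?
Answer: -1/1253 ≈ -0.00079808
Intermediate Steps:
T = 35 (T = 4 + 31 = 35)
U(N, H) = 2*N
Q = -1549 (Q = 35 + (14 + 58)*(-22) = 35 + 72*(-22) = 35 - 1584 = -1549)
1/(Q + U(100 + 48, 102)) = 1/(-1549 + 2*(100 + 48)) = 1/(-1549 + 2*148) = 1/(-1549 + 296) = 1/(-1253) = -1/1253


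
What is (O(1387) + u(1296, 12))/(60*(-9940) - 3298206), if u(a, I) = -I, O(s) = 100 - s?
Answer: 433/1298202 ≈ 0.00033354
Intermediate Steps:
(O(1387) + u(1296, 12))/(60*(-9940) - 3298206) = ((100 - 1*1387) - 1*12)/(60*(-9940) - 3298206) = ((100 - 1387) - 12)/(-596400 - 3298206) = (-1287 - 12)/(-3894606) = -1299*(-1/3894606) = 433/1298202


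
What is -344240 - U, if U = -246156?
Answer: -98084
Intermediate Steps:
-344240 - U = -344240 - 1*(-246156) = -344240 + 246156 = -98084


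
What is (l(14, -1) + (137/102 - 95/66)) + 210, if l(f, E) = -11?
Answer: 37195/187 ≈ 198.90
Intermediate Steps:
(l(14, -1) + (137/102 - 95/66)) + 210 = (-11 + (137/102 - 95/66)) + 210 = (-11 - 18/187) + 210 = -2075/187 + 210 = 37195/187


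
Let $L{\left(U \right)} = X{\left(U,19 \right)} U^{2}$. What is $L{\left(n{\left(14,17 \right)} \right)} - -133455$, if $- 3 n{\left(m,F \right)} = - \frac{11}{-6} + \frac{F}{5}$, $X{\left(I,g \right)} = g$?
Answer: $\frac{1081453831}{8100} \approx 1.3351 \cdot 10^{5}$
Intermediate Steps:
$n{\left(m,F \right)} = - \frac{11}{18} - \frac{F}{15}$ ($n{\left(m,F \right)} = - \frac{- \frac{11}{-6} + \frac{F}{5}}{3} = - \frac{\left(-11\right) \left(- \frac{1}{6}\right) + F \frac{1}{5}}{3} = - \frac{\frac{11}{6} + \frac{F}{5}}{3} = - \frac{11}{18} - \frac{F}{15}$)
$L{\left(U \right)} = 19 U^{2}$
$L{\left(n{\left(14,17 \right)} \right)} - -133455 = 19 \left(- \frac{11}{18} - \frac{17}{15}\right)^{2} - -133455 = 19 \left(- \frac{11}{18} - \frac{17}{15}\right)^{2} + 133455 = 19 \left(- \frac{157}{90}\right)^{2} + 133455 = 19 \cdot \frac{24649}{8100} + 133455 = \frac{468331}{8100} + 133455 = \frac{1081453831}{8100}$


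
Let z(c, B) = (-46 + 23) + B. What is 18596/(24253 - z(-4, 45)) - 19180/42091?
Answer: 45424808/145701003 ≈ 0.31177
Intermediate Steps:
z(c, B) = -23 + B
18596/(24253 - z(-4, 45)) - 19180/42091 = 18596/(24253 - (-23 + 45)) - 19180/42091 = 18596/(24253 - 1*22) - 19180*1/42091 = 18596/(24253 - 22) - 2740/6013 = 18596/24231 - 2740/6013 = 45424808/145701003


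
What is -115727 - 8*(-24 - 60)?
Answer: -115055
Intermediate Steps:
-115727 - 8*(-24 - 60) = -115727 - 8*(-84) = -115727 - 1*(-672) = -115727 + 672 = -115055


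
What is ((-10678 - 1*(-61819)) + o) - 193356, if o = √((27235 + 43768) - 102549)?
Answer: -142215 + I*√31546 ≈ -1.4222e+5 + 177.61*I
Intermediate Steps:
o = I*√31546 (o = √(71003 - 102549) = √(-31546) = I*√31546 ≈ 177.61*I)
((-10678 - 1*(-61819)) + o) - 193356 = ((-10678 - 1*(-61819)) + I*√31546) - 193356 = ((-10678 + 61819) + I*√31546) - 193356 = (51141 + I*√31546) - 193356 = -142215 + I*√31546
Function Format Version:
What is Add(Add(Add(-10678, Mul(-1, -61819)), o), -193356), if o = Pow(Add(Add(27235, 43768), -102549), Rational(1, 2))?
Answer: Add(-142215, Mul(I, Pow(31546, Rational(1, 2)))) ≈ Add(-1.4222e+5, Mul(177.61, I))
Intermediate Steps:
o = Mul(I, Pow(31546, Rational(1, 2))) (o = Pow(Add(71003, -102549), Rational(1, 2)) = Pow(-31546, Rational(1, 2)) = Mul(I, Pow(31546, Rational(1, 2))) ≈ Mul(177.61, I))
Add(Add(Add(-10678, Mul(-1, -61819)), o), -193356) = Add(Add(Add(-10678, Mul(-1, -61819)), Mul(I, Pow(31546, Rational(1, 2)))), -193356) = Add(Add(Add(-10678, 61819), Mul(I, Pow(31546, Rational(1, 2)))), -193356) = Add(Add(51141, Mul(I, Pow(31546, Rational(1, 2)))), -193356) = Add(-142215, Mul(I, Pow(31546, Rational(1, 2))))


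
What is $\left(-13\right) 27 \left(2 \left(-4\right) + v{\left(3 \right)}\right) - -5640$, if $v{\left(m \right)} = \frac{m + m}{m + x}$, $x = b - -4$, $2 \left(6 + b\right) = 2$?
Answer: $7395$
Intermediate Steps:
$b = -5$ ($b = -6 + \frac{1}{2} \cdot 2 = -6 + 1 = -5$)
$x = -1$ ($x = -5 - -4 = -5 + 4 = -1$)
$v{\left(m \right)} = \frac{2 m}{-1 + m}$ ($v{\left(m \right)} = \frac{m + m}{m - 1} = \frac{2 m}{-1 + m}$)
$\left(-13\right) 27 \left(2 \left(-4\right) + v{\left(3 \right)}\right) - -5640 = \left(-13\right) 27 \left(2 \left(-4\right) + 2 \cdot 3 \frac{1}{-1 + 3}\right) - -5640 = - 351 \left(-8 + 2 \cdot 3 \cdot \frac{1}{2}\right) + 5640 = - 351 \left(-8 + 3\right) + 5640 = \left(-351\right) \left(-5\right) + 5640 = 1755 + 5640 = 7395$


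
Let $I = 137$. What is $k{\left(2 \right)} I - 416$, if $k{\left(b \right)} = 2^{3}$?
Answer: $680$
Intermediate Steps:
$k{\left(b \right)} = 8$
$k{\left(2 \right)} I - 416 = 8 \cdot 137 - 416 = 1096 - 416 = 680$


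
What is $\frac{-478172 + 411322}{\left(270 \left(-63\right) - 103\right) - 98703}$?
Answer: $\frac{33425}{57908} \approx 0.57721$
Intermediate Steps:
$\frac{-478172 + 411322}{\left(270 \left(-63\right) - 103\right) - 98703} = - \frac{66850}{\left(-17010 - 103\right) - 98703} = - \frac{66850}{-17113 - 98703} = - \frac{66850}{-115816} = \left(-66850\right) \left(- \frac{1}{115816}\right) = \frac{33425}{57908}$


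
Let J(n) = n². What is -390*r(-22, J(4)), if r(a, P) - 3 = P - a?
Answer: -15990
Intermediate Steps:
r(a, P) = 3 + P - a (r(a, P) = 3 + (P - a) = 3 + P - a)
-390*r(-22, J(4)) = -390*(3 + 4² - 1*(-22)) = -390*(3 + 16 + 22) = -390*41 = -15990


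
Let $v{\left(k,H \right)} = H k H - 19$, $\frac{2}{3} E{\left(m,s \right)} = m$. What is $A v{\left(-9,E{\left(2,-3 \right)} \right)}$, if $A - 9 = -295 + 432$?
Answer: $-14600$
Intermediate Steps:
$A = 146$ ($A = 9 + \left(-295 + 432\right) = 9 + 137 = 146$)
$E{\left(m,s \right)} = \frac{3 m}{2}$
$v{\left(k,H \right)} = -19 + k H^{2}$ ($v{\left(k,H \right)} = k H^{2} - 19 = -19 + k H^{2}$)
$A v{\left(-9,E{\left(2,-3 \right)} \right)} = 146 \left(-19 - 9 \left(\frac{3}{2} \cdot 2\right)^{2}\right) = 146 \left(-19 - 9 \cdot 3^{2}\right) = 146 \left(-19 - 81\right) = 146 \left(-100\right) = -14600$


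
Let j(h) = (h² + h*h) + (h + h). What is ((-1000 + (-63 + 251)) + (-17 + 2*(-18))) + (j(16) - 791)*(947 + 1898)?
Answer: -703580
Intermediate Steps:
j(h) = 2*h + 2*h² (j(h) = (h² + h²) + 2*h = 2*h² + 2*h = 2*h + 2*h²)
((-1000 + (-63 + 251)) + (-17 + 2*(-18))) + (j(16) - 791)*(947 + 1898) = ((-1000 + (-63 + 251)) + (-17 + 2*(-18))) + (2*16*(1 + 16) - 791)*(947 + 1898) = ((-1000 + 188) + (-17 - 36)) + (2*16*17 - 791)*2845 = (-812 - 53) + (544 - 791)*2845 = -865 - 247*2845 = -865 - 702715 = -703580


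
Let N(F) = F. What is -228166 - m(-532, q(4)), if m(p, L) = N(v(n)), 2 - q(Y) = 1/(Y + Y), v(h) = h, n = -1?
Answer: -228165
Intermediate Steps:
q(Y) = 2 - 1/(2*Y) (q(Y) = 2 - 1/(Y + Y) = 2 - 1/(2*Y))
m(p, L) = -1
-228166 - m(-532, q(4)) = -228166 - 1*(-1) = -228166 + 1 = -228165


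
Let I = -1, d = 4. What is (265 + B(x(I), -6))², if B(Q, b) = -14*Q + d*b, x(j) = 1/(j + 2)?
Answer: 51529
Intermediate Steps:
x(j) = 1/(2 + j)
B(Q, b) = -14*Q + 4*b
(265 + B(x(I), -6))² = (265 + (-14/(2 - 1) + 4*(-6)))² = (265 + (-14/1 - 24))² = (265 + (-14*1 - 24))² = (265 + (-14 - 24))² = (265 - 38)² = 227² = 51529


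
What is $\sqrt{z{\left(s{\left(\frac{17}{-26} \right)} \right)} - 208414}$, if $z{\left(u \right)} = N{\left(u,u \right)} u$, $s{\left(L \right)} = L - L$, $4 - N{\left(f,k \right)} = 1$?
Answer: $i \sqrt{208414} \approx 456.52 i$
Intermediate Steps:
$N{\left(f,k \right)} = 3$ ($N{\left(f,k \right)} = 4 - 1 = 3$)
$s{\left(L \right)} = 0$
$z{\left(u \right)} = 3 u$
$\sqrt{z{\left(s{\left(\frac{17}{-26} \right)} \right)} - 208414} = \sqrt{3 \cdot 0 - 208414} = \sqrt{0 - 208414} = \sqrt{-208414} = i \sqrt{208414}$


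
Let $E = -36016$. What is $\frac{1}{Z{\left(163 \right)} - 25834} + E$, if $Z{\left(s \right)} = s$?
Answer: $- \frac{924566737}{25671} \approx -36016.0$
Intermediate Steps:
$\frac{1}{Z{\left(163 \right)} - 25834} + E = \frac{1}{163 - 25834} - 36016 = \frac{1}{-25671} - 36016 = - \frac{1}{25671} - 36016 = - \frac{924566737}{25671}$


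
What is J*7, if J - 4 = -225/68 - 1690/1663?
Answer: -257313/113084 ≈ -2.2754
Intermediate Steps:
J = -36759/113084 (J = 4 + (-225/68 - 1690/1663) = 4 - 489095/113084 = -36759/113084 ≈ -0.32506)
J*7 = -36759/113084*7 = -257313/113084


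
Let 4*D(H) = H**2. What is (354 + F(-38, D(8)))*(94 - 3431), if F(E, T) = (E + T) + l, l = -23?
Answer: -1031133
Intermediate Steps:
D(H) = H**2/4
F(E, T) = -23 + E + T (F(E, T) = (E + T) - 23 = -23 + E + T)
(354 + F(-38, D(8)))*(94 - 3431) = (354 + (-23 - 38 + (1/4)*8**2))*(94 - 3431) = (354 + (-23 - 38 + (1/4)*64))*(-3337) = (354 + (-23 - 38 + 16))*(-3337) = (354 - 45)*(-3337) = 309*(-3337) = -1031133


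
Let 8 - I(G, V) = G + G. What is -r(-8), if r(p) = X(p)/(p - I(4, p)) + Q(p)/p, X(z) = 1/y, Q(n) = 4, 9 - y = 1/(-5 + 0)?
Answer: 189/368 ≈ 0.51359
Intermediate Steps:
I(G, V) = 8 - 2*G (I(G, V) = 8 - (G + G) = 8 - 2*G)
y = 46/5 (y = 9 - 1/(-5 + 0) = 9 - 1/(-5) = 9 - 1*(-⅕) = 9 + ⅕ = 46/5 ≈ 9.2000)
X(z) = 5/46 (X(z) = 1/(46/5) = 5/46)
r(p) = 189/(46*p) (r(p) = 5/(46*(p - (8 - 2*4))) + 4/p = 5/(46*(p - (8 - 8))) + 4/p = 5/(46*(p - 1*0)) + 4/p = 5/(46*(p + 0)) + 4/p = 5/(46*p) + 4/p = 189/(46*p))
-r(-8) = -189/(46*(-8)) = -189*(-1)/(46*8) = -1*(-189/368) = 189/368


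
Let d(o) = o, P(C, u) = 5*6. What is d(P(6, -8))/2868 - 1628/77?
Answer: -70709/3346 ≈ -21.132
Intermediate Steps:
P(C, u) = 30
d(P(6, -8))/2868 - 1628/77 = 30/2868 - 1628/77 = 30*(1/2868) - 1628*1/77 = 5/478 - 148/7 = -70709/3346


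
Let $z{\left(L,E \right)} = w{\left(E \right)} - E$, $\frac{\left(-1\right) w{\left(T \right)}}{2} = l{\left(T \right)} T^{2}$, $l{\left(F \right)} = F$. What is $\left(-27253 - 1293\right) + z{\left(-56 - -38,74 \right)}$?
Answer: $-839068$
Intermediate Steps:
$w{\left(T \right)} = - 2 T^{3}$ ($w{\left(T \right)} = - 2 T T^{2} = - 2 T^{3}$)
$z{\left(L,E \right)} = - E - 2 E^{3}$ ($z{\left(L,E \right)} = - 2 E^{3} - E = - E - 2 E^{3}$)
$\left(-27253 - 1293\right) + z{\left(-56 - -38,74 \right)} = \left(-27253 - 1293\right) - \left(74 + 2 \cdot 74^{3}\right) = -28546 - 810522 = -839068$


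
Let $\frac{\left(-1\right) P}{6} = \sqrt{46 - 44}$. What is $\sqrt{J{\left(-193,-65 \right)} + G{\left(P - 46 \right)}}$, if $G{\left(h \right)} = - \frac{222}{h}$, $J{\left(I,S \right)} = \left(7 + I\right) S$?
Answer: $\frac{3 \sqrt{30909 + 4030 \sqrt{2}}}{\sqrt{23 + 3 \sqrt{2}}} \approx 109.97$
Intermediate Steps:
$P = - 6 \sqrt{2}$ ($P = - 6 \sqrt{46 - 44} = - 6 \sqrt{2} \approx -8.4853$)
$J{\left(I,S \right)} = S \left(7 + I\right)$
$\sqrt{J{\left(-193,-65 \right)} + G{\left(P - 46 \right)}} = \sqrt{- 65 \left(7 - 193\right) - \frac{222}{- 6 \sqrt{2} - 46}} = \sqrt{\left(-65\right) \left(-186\right) - \frac{222}{-46 - 6 \sqrt{2}}} = \sqrt{12090 - \frac{222}{-46 - 6 \sqrt{2}}}$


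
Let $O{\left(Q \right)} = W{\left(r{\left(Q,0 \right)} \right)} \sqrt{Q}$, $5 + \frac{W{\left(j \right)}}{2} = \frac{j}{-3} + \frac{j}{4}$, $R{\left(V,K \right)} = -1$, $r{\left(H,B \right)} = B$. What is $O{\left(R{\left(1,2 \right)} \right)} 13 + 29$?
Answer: $29 - 130 i \approx 29.0 - 130.0 i$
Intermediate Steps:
$W{\left(j \right)} = -10 - \frac{j}{6}$ ($W{\left(j \right)} = -10 + 2 \left(\frac{j}{-3} + \frac{j}{4}\right) = -10 + 2 \left(j \left(- \frac{1}{3}\right) + j \frac{1}{4}\right) = -10 + 2 \left(- \frac{j}{3} + \frac{j}{4}\right) = -10 + 2 \left(- \frac{j}{12}\right) = -10 - \frac{j}{6}$)
$O{\left(Q \right)} = - 10 \sqrt{Q}$ ($O{\left(Q \right)} = \left(-10 - 0\right) \sqrt{Q} = \left(-10 + 0\right) \sqrt{Q} = - 10 \sqrt{Q}$)
$O{\left(R{\left(1,2 \right)} \right)} 13 + 29 = - 10 \sqrt{-1} \cdot 13 + 29 = - 10 i 13 + 29 = - 130 i + 29 = 29 - 130 i$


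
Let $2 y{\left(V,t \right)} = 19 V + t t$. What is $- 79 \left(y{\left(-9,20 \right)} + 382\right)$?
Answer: $- \frac{78447}{2} \approx -39224.0$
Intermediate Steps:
$y{\left(V,t \right)} = \frac{t^{2}}{2} + \frac{19 V}{2}$ ($y{\left(V,t \right)} = \frac{19 V + t t}{2} = \frac{19 V + t^{2}}{2} = \frac{t^{2} + 19 V}{2} = \frac{t^{2}}{2} + \frac{19 V}{2}$)
$- 79 \left(y{\left(-9,20 \right)} + 382\right) = - 79 \left(\left(\frac{20^{2}}{2} + \frac{19}{2} \left(-9\right)\right) + 382\right) = - 79 \left(\left(\frac{1}{2} \cdot 400 - \frac{171}{2}\right) + 382\right) = - 79 \left(\left(200 - \frac{171}{2}\right) + 382\right) = - 79 \left(\frac{229}{2} + 382\right) = \left(-79\right) \frac{993}{2} = - \frac{78447}{2}$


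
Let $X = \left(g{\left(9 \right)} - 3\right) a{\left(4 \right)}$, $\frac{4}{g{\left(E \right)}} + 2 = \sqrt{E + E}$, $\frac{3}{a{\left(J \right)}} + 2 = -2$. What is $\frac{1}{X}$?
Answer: $\frac{68}{93} + \frac{8 \sqrt{2}}{31} \approx 1.0961$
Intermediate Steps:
$a{\left(J \right)} = - \frac{3}{4}$ ($a{\left(J \right)} = \frac{3}{-2 - 2} = \frac{3}{-4} = 3 \left(- \frac{1}{4}\right) = - \frac{3}{4}$)
$g{\left(E \right)} = \frac{4}{-2 + \sqrt{2} \sqrt{E}}$ ($g{\left(E \right)} = \frac{4}{-2 + \sqrt{E + E}} = \frac{4}{-2 + \sqrt{2 E}} = \frac{4}{-2 + \sqrt{2} \sqrt{E}}$)
$X = \frac{9}{4} - \frac{3}{-2 + 3 \sqrt{2}}$ ($X = \left(\frac{4}{-2 + \sqrt{2} \sqrt{9}} - 3\right) \left(- \frac{3}{4}\right) = \left(\frac{4}{-2 + \sqrt{2} \cdot 3} - 3\right) \left(- \frac{3}{4}\right) = \left(\frac{4}{-2 + 3 \sqrt{2}} - 3\right) \left(- \frac{3}{4}\right) = \left(-3 + \frac{4}{-2 + 3 \sqrt{2}}\right) \left(- \frac{3}{4}\right) = \frac{9}{4} - \frac{3}{-2 + 3 \sqrt{2}} \approx 0.91229$)
$\frac{1}{X} = \frac{1}{\frac{51}{28} - \frac{9 \sqrt{2}}{14}}$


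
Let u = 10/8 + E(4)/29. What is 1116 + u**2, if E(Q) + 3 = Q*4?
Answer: 15055705/13456 ≈ 1118.9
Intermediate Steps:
E(Q) = -3 + 4*Q (E(Q) = -3 + Q*4 = -3 + 4*Q)
u = 197/116 (u = 10/8 + (-3 + 4*4)/29 = 10*(1/8) + (-3 + 16)*(1/29) = 5/4 + 13*(1/29) = 5/4 + 13/29 = 197/116 ≈ 1.6983)
1116 + u**2 = 1116 + (197/116)**2 = 1116 + 38809/13456 = 15055705/13456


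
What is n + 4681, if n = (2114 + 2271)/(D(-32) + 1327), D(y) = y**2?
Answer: 11009416/2351 ≈ 4682.9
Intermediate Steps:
n = 4385/2351 (n = (2114 + 2271)/((-32)**2 + 1327) = 4385/(1024 + 1327) = 4385/2351 ≈ 1.8652)
n + 4681 = 4385/2351 + 4681 = 11009416/2351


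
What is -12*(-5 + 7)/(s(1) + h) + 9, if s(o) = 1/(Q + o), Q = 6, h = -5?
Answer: 237/17 ≈ 13.941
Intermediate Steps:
s(o) = 1/(6 + o)
-12*(-5 + 7)/(s(1) + h) + 9 = -12*(-5 + 7)/(1/(6 + 1) - 5) + 9 = -24/(1/7 - 5) + 9 = -24/(⅐ - 5) + 9 = -24/(-34/7) + 9 = -24*(-7)/34 + 9 = -12*(-7/17) + 9 = 84/17 + 9 = 237/17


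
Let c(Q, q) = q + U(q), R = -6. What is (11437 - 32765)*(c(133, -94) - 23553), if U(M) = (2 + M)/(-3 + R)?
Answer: 4537126768/9 ≈ 5.0413e+8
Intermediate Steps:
U(M) = -2/9 - M/9 (U(M) = (2 + M)/(-3 - 6) = (2 + M)/(-9) = (2 + M)*(-⅑) = -2/9 - M/9)
c(Q, q) = -2/9 + 8*q/9 (c(Q, q) = q + (-2/9 - q/9) = -2/9 + 8*q/9)
(11437 - 32765)*(c(133, -94) - 23553) = (11437 - 32765)*((-2/9 + (8/9)*(-94)) - 23553) = -21328*((-2/9 - 752/9) - 23553) = -21328*(-754/9 - 23553) = -21328*(-212731/9) = 4537126768/9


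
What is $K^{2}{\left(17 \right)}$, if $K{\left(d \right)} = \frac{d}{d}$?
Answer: $1$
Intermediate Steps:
$K{\left(d \right)} = 1$
$K^{2}{\left(17 \right)} = 1^{2} = 1$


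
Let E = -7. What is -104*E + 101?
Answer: 829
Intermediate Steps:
-104*E + 101 = -104*(-7) + 101 = 728 + 101 = 829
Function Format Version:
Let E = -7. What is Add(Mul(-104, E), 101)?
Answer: 829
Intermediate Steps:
Add(Mul(-104, E), 101) = Add(Mul(-104, -7), 101) = Add(728, 101) = 829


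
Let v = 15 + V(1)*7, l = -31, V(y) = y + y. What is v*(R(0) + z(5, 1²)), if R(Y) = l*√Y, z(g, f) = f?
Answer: 29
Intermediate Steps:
V(y) = 2*y
v = 29 (v = 15 + (2*1)*7 = 15 + 2*7 = 15 + 14 = 29)
R(Y) = -31*√Y
v*(R(0) + z(5, 1²)) = 29*(-31*√0 + 1²) = 29*(-31*0 + 1) = 29*(0 + 1) = 29*1 = 29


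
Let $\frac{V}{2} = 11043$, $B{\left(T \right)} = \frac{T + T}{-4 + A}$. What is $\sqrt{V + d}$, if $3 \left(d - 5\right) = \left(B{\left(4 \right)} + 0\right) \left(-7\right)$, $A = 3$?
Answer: $\frac{\sqrt{198987}}{3} \approx 148.69$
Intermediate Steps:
$B{\left(T \right)} = - 2 T$ ($B{\left(T \right)} = \frac{T + T}{-4 + 3} = \frac{2 T}{-1} = 2 T \left(-1\right) = - 2 T$)
$V = 22086$ ($V = 2 \cdot 11043 = 22086$)
$d = \frac{71}{3}$ ($d = 5 + \frac{\left(\left(-2\right) 4 + 0\right) \left(-7\right)}{3} = 5 + \frac{\left(-8 + 0\right) \left(-7\right)}{3} = 5 + \frac{\left(-8\right) \left(-7\right)}{3} = 5 + \frac{1}{3} \cdot 56 = 5 + \frac{56}{3} = \frac{71}{3} \approx 23.667$)
$\sqrt{V + d} = \sqrt{22086 + \frac{71}{3}} = \sqrt{\frac{66329}{3}} = \frac{\sqrt{198987}}{3}$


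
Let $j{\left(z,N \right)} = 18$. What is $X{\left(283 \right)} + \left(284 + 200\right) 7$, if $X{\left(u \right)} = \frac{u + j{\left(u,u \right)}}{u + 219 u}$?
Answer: $\frac{210937181}{62260} \approx 3388.0$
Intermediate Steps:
$X{\left(u \right)} = \frac{18 + u}{220 u}$ ($X{\left(u \right)} = \frac{u + 18}{u + 219 u} = \frac{18 + u}{220 u}$)
$X{\left(283 \right)} + \left(284 + 200\right) 7 = \frac{18 + 283}{220 \cdot 283} + \left(284 + 200\right) 7 = \frac{1}{220} \cdot \frac{1}{283} \cdot 301 + 484 \cdot 7 = \frac{301}{62260} + 3388 = \frac{210937181}{62260}$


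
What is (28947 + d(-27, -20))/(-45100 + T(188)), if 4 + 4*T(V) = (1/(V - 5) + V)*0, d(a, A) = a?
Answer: -28920/45101 ≈ -0.64123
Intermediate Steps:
T(V) = -1 (T(V) = -1 + ((1/(V - 5) + V)*0)/4 = -1 + ((1/(-5 + V) + V)*0)/4 = -1 + ((V + 1/(-5 + V))*0)/4 = -1 + (1/4)*0 = -1 + 0 = -1)
(28947 + d(-27, -20))/(-45100 + T(188)) = (28947 - 27)/(-45100 - 1) = 28920/(-45101) = 28920*(-1/45101) = -28920/45101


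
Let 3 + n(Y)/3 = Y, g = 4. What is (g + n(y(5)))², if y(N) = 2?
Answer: 1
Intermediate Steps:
n(Y) = -9 + 3*Y
(g + n(y(5)))² = (4 + (-9 + 3*2))² = (4 + (-9 + 6))² = (4 - 3)² = 1² = 1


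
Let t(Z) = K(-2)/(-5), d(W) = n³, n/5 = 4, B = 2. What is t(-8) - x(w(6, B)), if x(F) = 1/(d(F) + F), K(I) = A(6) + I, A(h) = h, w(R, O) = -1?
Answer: -32001/39995 ≈ -0.80013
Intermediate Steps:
n = 20 (n = 5*4 = 20)
d(W) = 8000 (d(W) = 20³ = 8000)
K(I) = 6 + I
x(F) = 1/(8000 + F)
t(Z) = -⅘ (t(Z) = (6 - 2)/(-5) = 4*(-⅕) = -⅘)
t(-8) - x(w(6, B)) = -⅘ - 1/(8000 - 1) = -⅘ - 1/7999 = -32001/39995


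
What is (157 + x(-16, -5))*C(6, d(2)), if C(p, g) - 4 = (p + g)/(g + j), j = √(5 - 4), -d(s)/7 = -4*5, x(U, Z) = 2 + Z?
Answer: 109340/141 ≈ 775.46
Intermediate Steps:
d(s) = 140 (d(s) = -(-28)*5 = -7*(-20) = 140)
j = 1 (j = √1 = 1)
C(p, g) = 4 + (g + p)/(1 + g) (C(p, g) = 4 + (p + g)/(g + 1) = 4 + (g + p)/(1 + g))
(157 + x(-16, -5))*C(6, d(2)) = (157 + (2 - 5))*((4 + 6 + 5*140)/(1 + 140)) = (157 - 3)*((4 + 6 + 700)/141) = 154*((1/141)*710) = 154*(710/141) = 109340/141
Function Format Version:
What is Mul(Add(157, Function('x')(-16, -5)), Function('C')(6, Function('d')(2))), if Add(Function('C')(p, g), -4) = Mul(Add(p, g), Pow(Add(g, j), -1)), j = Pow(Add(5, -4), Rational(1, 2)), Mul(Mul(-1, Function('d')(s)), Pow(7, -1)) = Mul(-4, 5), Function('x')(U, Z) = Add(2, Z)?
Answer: Rational(109340, 141) ≈ 775.46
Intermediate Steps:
Function('d')(s) = 140 (Function('d')(s) = Mul(-7, Mul(-4, 5)) = Mul(-7, -20) = 140)
j = 1 (j = Pow(1, Rational(1, 2)) = 1)
Function('C')(p, g) = Add(4, Mul(Pow(Add(1, g), -1), Add(g, p))) (Function('C')(p, g) = Add(4, Mul(Add(p, g), Pow(Add(g, 1), -1))) = Add(4, Mul(Add(g, p), Pow(Add(1, g), -1))) = Add(4, Mul(Pow(Add(1, g), -1), Add(g, p))))
Mul(Add(157, Function('x')(-16, -5)), Function('C')(6, Function('d')(2))) = Mul(Add(157, Add(2, -5)), Mul(Pow(Add(1, 140), -1), Add(4, 6, Mul(5, 140)))) = Mul(Add(157, -3), Mul(Pow(141, -1), Add(4, 6, 700))) = Mul(154, Mul(Rational(1, 141), 710)) = Mul(154, Rational(710, 141)) = Rational(109340, 141)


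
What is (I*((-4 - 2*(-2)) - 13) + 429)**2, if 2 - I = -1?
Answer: 152100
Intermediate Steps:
I = 3 (I = 2 - 1*(-1) = 2 + 1 = 3)
(I*((-4 - 2*(-2)) - 13) + 429)**2 = (3*((-4 - 2*(-2)) - 13) + 429)**2 = (3*((-4 + 4) - 13) + 429)**2 = (3*(0 - 13) + 429)**2 = (3*(-13) + 429)**2 = (-39 + 429)**2 = 390**2 = 152100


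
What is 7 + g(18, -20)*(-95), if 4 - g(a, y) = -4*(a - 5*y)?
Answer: -45213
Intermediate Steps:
g(a, y) = 4 - 20*y + 4*a (g(a, y) = 4 - (-4)*(a - 5*y) = 4 - (-4*a + 20*y) = 4 + (-20*y + 4*a) = 4 - 20*y + 4*a)
7 + g(18, -20)*(-95) = 7 + (4 - 20*(-20) + 4*18)*(-95) = 7 + (4 + 400 + 72)*(-95) = 7 + 476*(-95) = 7 - 45220 = -45213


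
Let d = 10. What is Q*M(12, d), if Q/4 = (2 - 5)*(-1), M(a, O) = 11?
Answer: 132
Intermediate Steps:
Q = 12 (Q = 4*((2 - 5)*(-1)) = 4*(-3*(-1)) = 4*3 = 12)
Q*M(12, d) = 12*11 = 132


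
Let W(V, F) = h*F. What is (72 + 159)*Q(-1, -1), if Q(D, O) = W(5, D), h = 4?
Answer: -924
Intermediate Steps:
W(V, F) = 4*F
Q(D, O) = 4*D
(72 + 159)*Q(-1, -1) = (72 + 159)*(4*(-1)) = 231*(-4) = -924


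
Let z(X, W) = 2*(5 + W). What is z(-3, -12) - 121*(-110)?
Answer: 13296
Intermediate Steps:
z(X, W) = 10 + 2*W
z(-3, -12) - 121*(-110) = (10 + 2*(-12)) - 121*(-110) = (10 - 24) + 13310 = -14 + 13310 = 13296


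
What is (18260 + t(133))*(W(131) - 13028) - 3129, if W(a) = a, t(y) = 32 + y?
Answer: -237630354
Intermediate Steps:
(18260 + t(133))*(W(131) - 13028) - 3129 = (18260 + (32 + 133))*(131 - 13028) - 3129 = (18260 + 165)*(-12897) - 3129 = 18425*(-12897) - 3129 = -237627225 - 3129 = -237630354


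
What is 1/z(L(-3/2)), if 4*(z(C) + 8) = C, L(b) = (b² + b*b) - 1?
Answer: -8/57 ≈ -0.14035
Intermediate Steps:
L(b) = -1 + 2*b² (L(b) = (b² + b²) - 1 = 2*b² - 1 = -1 + 2*b²)
z(C) = -8 + C/4
1/z(L(-3/2)) = 1/(-8 + (-1 + 2*(-3/2)²)/4) = 1/(-8 + (-1 + 2*(9/4))/4) = 1/(-8 + (-1 + 9/2)/4) = 1/(-8 + (¼)*(7/2)) = 1/(-8 + 7/8) = 1/(-57/8) = -8/57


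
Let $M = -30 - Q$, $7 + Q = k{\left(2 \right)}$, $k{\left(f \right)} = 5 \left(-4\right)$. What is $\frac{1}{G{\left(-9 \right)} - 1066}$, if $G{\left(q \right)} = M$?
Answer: $- \frac{1}{1069} \approx -0.00093545$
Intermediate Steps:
$k{\left(f \right)} = -20$
$Q = -27$ ($Q = -7 - 20 = -27$)
$M = -3$ ($M = -30 - -27 = -30 + 27 = -3$)
$G{\left(q \right)} = -3$
$\frac{1}{G{\left(-9 \right)} - 1066} = \frac{1}{-3 - 1066} = \frac{1}{-1069} = - \frac{1}{1069}$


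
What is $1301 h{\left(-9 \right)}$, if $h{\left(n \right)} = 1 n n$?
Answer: $105381$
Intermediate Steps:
$h{\left(n \right)} = n^{2}$ ($h{\left(n \right)} = n n = n^{2}$)
$1301 h{\left(-9 \right)} = 1301 \left(-9\right)^{2} = 1301 \cdot 81 = 105381$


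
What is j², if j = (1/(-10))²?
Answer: 1/10000 ≈ 0.00010000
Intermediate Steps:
j = 1/100 (j = (-⅒)² = 1/100 ≈ 0.010000)
j² = (1/100)² = 1/10000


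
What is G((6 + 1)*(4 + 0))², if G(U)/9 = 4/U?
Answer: 81/49 ≈ 1.6531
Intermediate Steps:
G(U) = 36/U (G(U) = 9*(4/U) = 36/U)
G((6 + 1)*(4 + 0))² = (36/(((6 + 1)*(4 + 0))))² = (36/((7*4)))² = (36/28)² = (36*(1/28))² = (9/7)² = 81/49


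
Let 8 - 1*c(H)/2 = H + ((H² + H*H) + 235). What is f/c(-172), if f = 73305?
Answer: -24435/39482 ≈ -0.61889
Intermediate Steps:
c(H) = -454 - 4*H² - 2*H (c(H) = 16 - 2*(H + ((H² + H*H) + 235)) = 16 - 2*(H + ((H² + H²) + 235)) = 16 - 2*(H + (2*H² + 235)) = 16 - 2*(H + (235 + 2*H²)) = 16 - 2*(235 + H + 2*H²) = 16 + (-470 - 4*H² - 2*H) = -454 - 4*H² - 2*H)
f/c(-172) = 73305/(-454 - 4*(-172)² - 2*(-172)) = 73305/(-454 - 4*29584 + 344) = 73305/(-454 - 118336 + 344) = 73305/(-118446) = 73305*(-1/118446) = -24435/39482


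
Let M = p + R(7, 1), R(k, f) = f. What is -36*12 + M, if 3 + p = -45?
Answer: -479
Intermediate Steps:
p = -48 (p = -3 - 45 = -48)
M = -47 (M = -48 + 1 = -47)
-36*12 + M = -36*12 - 47 = -432 - 47 = -479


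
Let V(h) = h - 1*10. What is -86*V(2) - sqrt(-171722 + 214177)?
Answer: 688 - sqrt(42455) ≈ 481.95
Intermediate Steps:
V(h) = -10 + h (V(h) = h - 10 = -10 + h)
-86*V(2) - sqrt(-171722 + 214177) = -86*(-10 + 2) - sqrt(-171722 + 214177) = -86*(-8) - sqrt(42455) = 688 - sqrt(42455)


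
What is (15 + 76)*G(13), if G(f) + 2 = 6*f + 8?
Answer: 7644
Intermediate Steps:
G(f) = 6 + 6*f (G(f) = -2 + (6*f + 8) = -2 + (8 + 6*f) = 6 + 6*f)
(15 + 76)*G(13) = (15 + 76)*(6 + 6*13) = 91*(6 + 78) = 91*84 = 7644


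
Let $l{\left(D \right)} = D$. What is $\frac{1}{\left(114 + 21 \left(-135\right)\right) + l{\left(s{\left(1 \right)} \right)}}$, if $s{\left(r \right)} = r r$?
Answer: $- \frac{1}{2720} \approx -0.00036765$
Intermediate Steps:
$s{\left(r \right)} = r^{2}$
$\frac{1}{\left(114 + 21 \left(-135\right)\right) + l{\left(s{\left(1 \right)} \right)}} = \frac{1}{\left(114 + 21 \left(-135\right)\right) + 1^{2}} = \frac{1}{\left(114 - 2835\right) + 1} = \frac{1}{-2721 + 1} = \frac{1}{-2720} = - \frac{1}{2720}$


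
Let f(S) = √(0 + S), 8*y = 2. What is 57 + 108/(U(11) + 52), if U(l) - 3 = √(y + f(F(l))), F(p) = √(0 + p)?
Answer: 57 + 108/(55 + √(¼ + 11^(¼))) ≈ 58.914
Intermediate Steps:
F(p) = √p
y = ¼ (y = (⅛)*2 = ¼ ≈ 0.25000)
f(S) = √S
U(l) = 3 + √(¼ + l^(¼)) (U(l) = 3 + √(¼ + √(√l)) = 3 + √(¼ + l^(¼)))
57 + 108/(U(11) + 52) = 57 + 108/((3 + √(1 + 4*11^(¼))/2) + 52) = 57 + 108/(55 + √(1 + 4*11^(¼))/2)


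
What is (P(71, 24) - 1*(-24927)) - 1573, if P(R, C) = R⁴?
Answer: 25435035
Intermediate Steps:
(P(71, 24) - 1*(-24927)) - 1573 = (71⁴ - 1*(-24927)) - 1573 = (25411681 + 24927) - 1573 = 25436608 - 1573 = 25435035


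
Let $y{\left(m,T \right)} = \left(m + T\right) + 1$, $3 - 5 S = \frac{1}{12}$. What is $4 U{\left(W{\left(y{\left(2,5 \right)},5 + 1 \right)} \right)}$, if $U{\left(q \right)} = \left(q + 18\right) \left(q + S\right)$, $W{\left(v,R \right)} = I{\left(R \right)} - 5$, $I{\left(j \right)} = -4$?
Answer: $-303$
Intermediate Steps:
$S = \frac{7}{12}$ ($S = \frac{3}{5} - \frac{1}{5 \cdot 12} = \frac{3}{5} - \frac{1}{60} = \frac{7}{12} \approx 0.58333$)
$y{\left(m,T \right)} = 1 + T + m$ ($y{\left(m,T \right)} = \left(T + m\right) + 1 = 1 + T + m$)
$W{\left(v,R \right)} = -9$ ($W{\left(v,R \right)} = -4 - 5 = -9$)
$U{\left(q \right)} = \left(18 + q\right) \left(\frac{7}{12} + q\right)$ ($U{\left(q \right)} = \left(q + 18\right) \left(q + \frac{7}{12}\right) = \left(18 + q\right) \left(\frac{7}{12} + q\right)$)
$4 U{\left(W{\left(y{\left(2,5 \right)},5 + 1 \right)} \right)} = 4 \left(\frac{21}{2} + \left(-9\right)^{2} + \frac{223}{12} \left(-9\right)\right) = 4 \left(\frac{21}{2} + 81 - \frac{669}{4}\right) = 4 \left(- \frac{303}{4}\right) = -303$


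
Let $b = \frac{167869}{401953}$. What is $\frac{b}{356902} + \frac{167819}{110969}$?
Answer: $\frac{50051908804375}{33096407263094} \approx 1.5123$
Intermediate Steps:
$b = \frac{167869}{401953}$ ($b = 167869 \cdot \frac{1}{401953} = \frac{167869}{401953} \approx 0.41763$)
$\frac{b}{356902} + \frac{167819}{110969} = \frac{167869}{401953 \cdot 356902} + \frac{167819}{110969} = \frac{167869}{401953} \cdot \frac{1}{356902} + 167819 \cdot \frac{1}{110969} = \frac{349}{298249126} + \frac{167819}{110969} = \frac{50051908804375}{33096407263094}$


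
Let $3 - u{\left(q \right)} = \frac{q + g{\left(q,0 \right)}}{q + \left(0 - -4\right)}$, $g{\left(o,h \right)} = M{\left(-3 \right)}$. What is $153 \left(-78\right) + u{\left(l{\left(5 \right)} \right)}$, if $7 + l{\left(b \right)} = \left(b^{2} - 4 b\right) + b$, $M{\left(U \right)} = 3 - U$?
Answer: $- \frac{83526}{7} \approx -11932.0$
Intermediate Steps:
$g{\left(o,h \right)} = 6$ ($g{\left(o,h \right)} = 3 - -3 = 3 + 3 = 6$)
$l{\left(b \right)} = -7 + b^{2} - 3 b$ ($l{\left(b \right)} = -7 + \left(\left(b^{2} - 4 b\right) + b\right) = -7 + \left(b^{2} - 3 b\right) = -7 + b^{2} - 3 b$)
$u{\left(q \right)} = 3 - \frac{6 + q}{4 + q}$ ($u{\left(q \right)} = 3 - \frac{q + 6}{q + \left(0 - -4\right)} = 3 - \frac{6 + q}{q + \left(0 + 4\right)} = 3 - \frac{6 + q}{q + 4} = 3 - \frac{6 + q}{4 + q}$)
$153 \left(-78\right) + u{\left(l{\left(5 \right)} \right)} = 153 \left(-78\right) + \frac{2 \left(3 - \left(22 - 25\right)\right)}{4 - \left(22 - 25\right)} = -11934 + \frac{2 \left(3 - -3\right)}{4 - -3} = -11934 + \frac{2 \left(3 + 3\right)}{4 + 3} = -11934 + 2 \cdot \frac{1}{7} \cdot 6 = -11934 + \frac{12}{7} = - \frac{83526}{7}$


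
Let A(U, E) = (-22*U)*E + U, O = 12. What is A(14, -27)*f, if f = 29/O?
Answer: 120785/6 ≈ 20131.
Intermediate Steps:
A(U, E) = U - 22*E*U (A(U, E) = -22*E*U + U = U - 22*E*U)
f = 29/12 ≈ 2.4167
A(14, -27)*f = (14*(1 - 22*(-27)))*(29/12) = (14*(1 + 594))*(29/12) = (14*595)*(29/12) = 8330*(29/12) = 120785/6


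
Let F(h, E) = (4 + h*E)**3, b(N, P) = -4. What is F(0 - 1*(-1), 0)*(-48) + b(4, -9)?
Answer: -3076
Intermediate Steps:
F(h, E) = (4 + E*h)**3
F(0 - 1*(-1), 0)*(-48) + b(4, -9) = (4 + 0*(0 - 1*(-1)))**3*(-48) - 4 = (4 + 0*(0 + 1))**3*(-48) - 4 = (4 + 0*1)**3*(-48) - 4 = (4 + 0)**3*(-48) - 4 = 4**3*(-48) - 4 = 64*(-48) - 4 = -3072 - 4 = -3076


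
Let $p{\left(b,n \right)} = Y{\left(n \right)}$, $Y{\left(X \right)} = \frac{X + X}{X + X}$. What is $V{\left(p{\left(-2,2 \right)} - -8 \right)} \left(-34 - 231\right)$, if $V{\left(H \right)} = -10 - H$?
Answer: $5035$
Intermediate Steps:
$Y{\left(X \right)} = 1$ ($Y{\left(X \right)} = \frac{2 X}{2 X} = 2 X \frac{1}{2 X} = 1$)
$p{\left(b,n \right)} = 1$
$V{\left(p{\left(-2,2 \right)} - -8 \right)} \left(-34 - 231\right) = \left(-10 - \left(1 - -8\right)\right) \left(-34 - 231\right) = \left(-10 - \left(1 + 8\right)\right) \left(-34 - 231\right) = \left(-10 - 9\right) \left(-265\right) = \left(-19\right) \left(-265\right) = 5035$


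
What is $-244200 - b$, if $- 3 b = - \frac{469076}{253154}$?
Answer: $- \frac{92730544738}{379731} \approx -2.442 \cdot 10^{5}$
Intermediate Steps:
$b = \frac{234538}{379731}$ ($b = - \frac{\left(-469076\right) \frac{1}{253154}}{3} = \left(- \frac{1}{3}\right) \left(- \frac{234538}{126577}\right) = \frac{234538}{379731} \approx 0.61764$)
$-244200 - b = -244200 - \frac{234538}{379731} = - \frac{92730544738}{379731}$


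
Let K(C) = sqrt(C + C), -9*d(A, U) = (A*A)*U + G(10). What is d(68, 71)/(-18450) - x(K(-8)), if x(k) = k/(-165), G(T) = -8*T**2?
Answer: 54584/27675 + 4*I/165 ≈ 1.9723 + 0.024242*I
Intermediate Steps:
d(A, U) = 800/9 - U*A**2/9 (d(A, U) = -((A*A)*U - 8*10**2)/9 = -(A**2*U - 8*100)/9 = -(U*A**2 - 800)/9 = -(-800 + U*A**2)/9 = 800/9 - U*A**2/9)
K(C) = sqrt(2)*sqrt(C) (K(C) = sqrt(2*C) = sqrt(2)*sqrt(C))
x(k) = -k/165 (x(k) = k*(-1/165) = -k/165)
d(68, 71)/(-18450) - x(K(-8)) = (800/9 - 1/9*71*68**2)/(-18450) - (-1)*sqrt(2)*sqrt(-8)/165 = (800/9 - 1/9*71*4624)*(-1/18450) - (-1)*sqrt(2)*(2*I*sqrt(2))/165 = (800/9 - 328304/9)*(-1/18450) - (-1)*4*I/165 = -109168/3*(-1/18450) - (-4)*I/165 = 54584/27675 + 4*I/165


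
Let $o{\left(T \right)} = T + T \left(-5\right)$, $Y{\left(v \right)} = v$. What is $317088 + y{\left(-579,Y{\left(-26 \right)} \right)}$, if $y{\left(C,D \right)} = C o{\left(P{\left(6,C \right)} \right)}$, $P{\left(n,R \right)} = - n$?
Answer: $303192$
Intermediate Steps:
$o{\left(T \right)} = - 4 T$ ($o{\left(T \right)} = T - 5 T = - 4 T$)
$y{\left(C,D \right)} = 24 C$ ($y{\left(C,D \right)} = C \left(- 4 \left(\left(-1\right) 6\right)\right) = C \left(\left(-4\right) \left(-6\right)\right) = C 24 = 24 C$)
$317088 + y{\left(-579,Y{\left(-26 \right)} \right)} = 317088 + 24 \left(-579\right) = 317088 - 13896 = 303192$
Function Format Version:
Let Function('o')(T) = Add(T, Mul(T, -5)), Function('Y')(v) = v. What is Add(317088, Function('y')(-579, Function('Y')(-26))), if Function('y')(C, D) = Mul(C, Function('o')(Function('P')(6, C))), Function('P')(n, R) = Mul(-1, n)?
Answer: 303192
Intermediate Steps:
Function('o')(T) = Mul(-4, T) (Function('o')(T) = Add(T, Mul(-5, T)) = Mul(-4, T))
Function('y')(C, D) = Mul(24, C) (Function('y')(C, D) = Mul(C, Mul(-4, Mul(-1, 6))) = Mul(C, Mul(-4, -6)) = Mul(C, 24) = Mul(24, C))
Add(317088, Function('y')(-579, Function('Y')(-26))) = Add(317088, Mul(24, -579)) = Add(317088, -13896) = 303192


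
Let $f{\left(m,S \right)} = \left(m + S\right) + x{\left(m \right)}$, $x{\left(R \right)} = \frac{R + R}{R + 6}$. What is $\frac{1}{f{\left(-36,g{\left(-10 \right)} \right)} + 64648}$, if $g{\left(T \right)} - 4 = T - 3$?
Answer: $\frac{5}{323027} \approx 1.5479 \cdot 10^{-5}$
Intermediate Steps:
$g{\left(T \right)} = 1 + T$ ($g{\left(T \right)} = 4 + \left(T - 3\right) = 4 + \left(-3 + T\right) = 1 + T$)
$x{\left(R \right)} = \frac{2 R}{6 + R}$
$f{\left(m,S \right)} = S + m + \frac{2 m}{6 + m}$ ($f{\left(m,S \right)} = \left(m + S\right) + \frac{2 m}{6 + m} = \left(S + m\right) + \frac{2 m}{6 + m} = S + m + \frac{2 m}{6 + m}$)
$\frac{1}{f{\left(-36,g{\left(-10 \right)} \right)} + 64648} = \frac{1}{\frac{2 \left(-36\right) + \left(6 - 36\right) \left(\left(1 - 10\right) - 36\right)}{6 - 36} + 64648} = \frac{1}{\frac{-72 - 30 \left(-9 - 36\right)}{-30} + 64648} = \frac{1}{- \frac{-72 - -1350}{30} + 64648} = \frac{1}{- \frac{-72 + 1350}{30} + 64648} = \frac{1}{\left(- \frac{1}{30}\right) 1278 + 64648} = \frac{1}{- \frac{213}{5} + 64648} = \frac{1}{\frac{323027}{5}} = \frac{5}{323027}$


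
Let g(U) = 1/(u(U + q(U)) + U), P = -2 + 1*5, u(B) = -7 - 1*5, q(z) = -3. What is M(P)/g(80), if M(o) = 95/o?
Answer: 6460/3 ≈ 2153.3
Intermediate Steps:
u(B) = -12 (u(B) = -7 - 5 = -12)
P = 3 (P = -2 + 5 = 3)
g(U) = 1/(-12 + U)
M(P)/g(80) = (95/3)/(1/(-12 + 80)) = (95*(⅓))/(1/68) = 95/(3*(1/68)) = (95/3)*68 = 6460/3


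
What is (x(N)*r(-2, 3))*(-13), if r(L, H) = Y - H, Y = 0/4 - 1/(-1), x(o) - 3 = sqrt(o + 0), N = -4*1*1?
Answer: 78 + 52*I ≈ 78.0 + 52.0*I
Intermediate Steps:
N = -4 (N = -4*1 = -4)
x(o) = 3 + sqrt(o) (x(o) = 3 + sqrt(o + 0) = 3 + sqrt(o))
Y = 1 (Y = 0*(1/4) - 1*(-1) = 0 + 1 = 1)
r(L, H) = 1 - H
(x(N)*r(-2, 3))*(-13) = ((3 + sqrt(-4))*(1 - 1*3))*(-13) = ((3 + 2*I)*(1 - 3))*(-13) = ((3 + 2*I)*(-2))*(-13) = (-6 - 4*I)*(-13) = 78 + 52*I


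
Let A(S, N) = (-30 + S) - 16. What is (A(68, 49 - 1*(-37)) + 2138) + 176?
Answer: 2336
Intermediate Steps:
A(S, N) = -46 + S
(A(68, 49 - 1*(-37)) + 2138) + 176 = ((-46 + 68) + 2138) + 176 = (22 + 2138) + 176 = 2160 + 176 = 2336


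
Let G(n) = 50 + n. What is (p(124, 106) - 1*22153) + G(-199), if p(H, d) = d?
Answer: -22196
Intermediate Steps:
(p(124, 106) - 1*22153) + G(-199) = (106 - 1*22153) + (50 - 199) = (106 - 22153) - 149 = -22047 - 149 = -22196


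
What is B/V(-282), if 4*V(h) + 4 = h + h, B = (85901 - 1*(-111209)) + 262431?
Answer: -459541/142 ≈ -3236.2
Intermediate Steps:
B = 459541 (B = (85901 + 111209) + 262431 = 197110 + 262431 = 459541)
V(h) = -1 + h/2 (V(h) = -1 + (h + h)/4 = -1 + (2*h)/4 = -1 + h/2)
B/V(-282) = 459541/(-1 + (½)*(-282)) = 459541/(-1 - 141) = 459541/(-142) = 459541*(-1/142) = -459541/142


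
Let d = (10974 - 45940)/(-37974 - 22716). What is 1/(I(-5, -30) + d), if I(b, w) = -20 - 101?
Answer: -30345/3654262 ≈ -0.0083040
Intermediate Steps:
d = 17483/30345 (d = -34966/(-60690) = -34966*(-1/60690) = 17483/30345 ≈ 0.57614)
I(b, w) = -121
1/(I(-5, -30) + d) = 1/(-121 + 17483/30345) = 1/(-3654262/30345) = -30345/3654262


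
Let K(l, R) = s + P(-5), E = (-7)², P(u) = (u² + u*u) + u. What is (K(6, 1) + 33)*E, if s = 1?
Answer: 3871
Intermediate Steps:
P(u) = u + 2*u² (P(u) = (u² + u²) + u = 2*u² + u = u + 2*u²)
E = 49
K(l, R) = 46 (K(l, R) = 1 - 5*(1 + 2*(-5)) = 1 - 5*(1 - 10) = 1 - 5*(-9) = 1 + 45 = 46)
(K(6, 1) + 33)*E = (46 + 33)*49 = 79*49 = 3871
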